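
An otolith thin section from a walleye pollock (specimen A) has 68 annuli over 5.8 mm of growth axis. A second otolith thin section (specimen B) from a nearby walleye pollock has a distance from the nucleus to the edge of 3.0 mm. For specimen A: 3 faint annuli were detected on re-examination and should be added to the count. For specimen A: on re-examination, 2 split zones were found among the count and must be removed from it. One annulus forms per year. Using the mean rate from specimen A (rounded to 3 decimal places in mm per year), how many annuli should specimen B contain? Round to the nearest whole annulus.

Specimen A: true annulus count = 68 − 2 + 3 = 69.
A: Extension rate ≈ 5.8 / 69 = 0.084 mm/yr.
B spans 3.0 / 0.084 = 35.71 years ≈ 36 annuli.

36 annuli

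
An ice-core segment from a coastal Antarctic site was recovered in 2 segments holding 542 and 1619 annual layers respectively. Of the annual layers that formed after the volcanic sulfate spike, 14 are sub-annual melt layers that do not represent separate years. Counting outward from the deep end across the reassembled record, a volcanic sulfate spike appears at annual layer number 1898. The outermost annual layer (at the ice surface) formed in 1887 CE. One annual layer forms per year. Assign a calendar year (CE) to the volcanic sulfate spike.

Total annual layers = 542 + 1619 = 2161.
The volcanic sulfate spike sits at annual layer 1898 from the deep end, so 2161 − 1898 = 263 annual layers formed after it.
Removing the 14 false annual layers leaves 263 − 14 = 249 true annual layers beyond the volcanic sulfate spike.
The annual layer at the ice surface is 1887 CE, so the volcanic sulfate spike dates to 1887 − 249 = 1638 CE.

1638 CE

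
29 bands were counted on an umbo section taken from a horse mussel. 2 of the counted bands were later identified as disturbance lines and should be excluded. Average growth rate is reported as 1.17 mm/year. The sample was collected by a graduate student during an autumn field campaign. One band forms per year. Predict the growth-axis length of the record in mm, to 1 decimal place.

31.6 mm

True band count = 29 − 2 = 27.
27 years at 1.17 mm/year gives 1.17 × 27 = 31.6 mm.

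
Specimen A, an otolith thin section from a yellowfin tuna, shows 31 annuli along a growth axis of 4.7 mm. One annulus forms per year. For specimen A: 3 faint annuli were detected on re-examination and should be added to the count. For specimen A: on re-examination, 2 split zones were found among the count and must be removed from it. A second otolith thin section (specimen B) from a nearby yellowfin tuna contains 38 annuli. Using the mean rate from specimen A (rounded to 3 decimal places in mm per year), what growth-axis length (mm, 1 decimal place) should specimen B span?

Specimen A: after corrections the count is 31 − 2 + 3 = 32 annuli.
A: Mean rate = 4.7 mm / 32 years ≈ 0.147 mm per year.
For B, 0.147 mm/year × 38 years = 5.6 mm.

5.6 mm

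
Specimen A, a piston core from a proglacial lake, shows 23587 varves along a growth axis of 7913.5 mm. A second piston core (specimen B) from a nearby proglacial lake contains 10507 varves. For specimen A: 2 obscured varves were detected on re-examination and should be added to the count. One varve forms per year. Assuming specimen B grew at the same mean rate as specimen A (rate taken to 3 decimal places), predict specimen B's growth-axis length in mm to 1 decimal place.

Specimen A: correcting the raw count gives 23587 + 2 = 23589 true varves.
A: 7913.5 mm over 23589 years gives 7913.5 / 23589 ≈ 0.335 mm per year.
B's length ≈ 0.335 × 10507 = 3519.8 mm.

3519.8 mm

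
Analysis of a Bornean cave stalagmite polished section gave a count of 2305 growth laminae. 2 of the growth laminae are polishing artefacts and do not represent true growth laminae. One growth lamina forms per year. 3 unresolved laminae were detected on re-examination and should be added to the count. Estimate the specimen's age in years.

True growth lamina count = 2305 − 2 + 3 = 2306.
One growth lamina per year makes the duration 2306 years.

2306 yr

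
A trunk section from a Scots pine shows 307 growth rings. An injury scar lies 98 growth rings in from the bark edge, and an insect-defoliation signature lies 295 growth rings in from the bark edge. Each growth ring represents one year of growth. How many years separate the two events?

295 − 98 = 197 growth rings lie between the two events.
That is 197 years at one growth ring per year.

197 years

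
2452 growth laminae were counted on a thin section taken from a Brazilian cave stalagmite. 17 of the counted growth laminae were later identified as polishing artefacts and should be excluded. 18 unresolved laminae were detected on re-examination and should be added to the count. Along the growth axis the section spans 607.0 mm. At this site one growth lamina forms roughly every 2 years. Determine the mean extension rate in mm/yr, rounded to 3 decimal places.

Adjusted count: 2452 − 17 + 18 = 2453 growth laminae.
Multiplying by 2 years per growth lamina: 2453 × 2 = 4906 years.
607.0 mm over 4906 years gives 607.0 / 4906 ≈ 0.124 mm/yr.

0.124 mm/yr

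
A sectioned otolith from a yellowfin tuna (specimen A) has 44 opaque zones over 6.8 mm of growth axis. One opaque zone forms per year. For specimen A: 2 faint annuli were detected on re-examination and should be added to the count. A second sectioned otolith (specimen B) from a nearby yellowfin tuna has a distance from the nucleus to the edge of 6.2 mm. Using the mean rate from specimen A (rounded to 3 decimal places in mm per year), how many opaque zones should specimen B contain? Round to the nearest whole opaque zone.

42 opaque zones

Specimen A: correcting the raw count gives 44 + 2 = 46 true opaque zones.
A: Extension rate ≈ 6.8 / 46 = 0.148 mm per year.
Specimen B: 6.2 mm / 0.148 mm per year = 41.89 years ≈ 42 opaque zones.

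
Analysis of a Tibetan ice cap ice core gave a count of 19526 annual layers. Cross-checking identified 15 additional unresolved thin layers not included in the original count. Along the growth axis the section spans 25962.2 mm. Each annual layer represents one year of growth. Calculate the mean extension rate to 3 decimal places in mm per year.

1.329 mm per year

Adjusted count: 19526 + 15 = 19541 annual layers.
Mean rate = 25962.2 mm / 19541 years ≈ 1.329 mm per year.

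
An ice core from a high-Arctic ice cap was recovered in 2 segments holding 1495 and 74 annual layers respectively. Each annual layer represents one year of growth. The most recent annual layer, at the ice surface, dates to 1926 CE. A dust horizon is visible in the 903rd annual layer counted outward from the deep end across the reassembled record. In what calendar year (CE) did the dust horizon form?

Total annual layers = 1495 + 74 = 1569.
The dust horizon sits at annual layer 903 from the deep end, so 1569 − 903 = 666 annual layers formed after it.
The annual layer at the ice surface is 1926 CE, so the dust horizon dates to 1926 − 666 = 1260 CE.

1260 CE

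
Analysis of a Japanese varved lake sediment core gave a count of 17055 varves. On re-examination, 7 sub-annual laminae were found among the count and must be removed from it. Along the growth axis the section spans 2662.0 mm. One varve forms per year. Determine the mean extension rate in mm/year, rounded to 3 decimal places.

Adjusted count: 17055 − 7 = 17048 varves.
Mean rate = 2662.0 mm / 17048 years ≈ 0.156 mm/year.

0.156 mm/year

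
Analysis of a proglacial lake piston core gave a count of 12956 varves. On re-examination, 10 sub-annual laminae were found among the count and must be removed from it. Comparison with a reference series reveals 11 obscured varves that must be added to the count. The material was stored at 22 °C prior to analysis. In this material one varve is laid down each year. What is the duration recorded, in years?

Correcting the raw count gives 12956 − 10 + 11 = 12957 true varves.
One varve per year makes the duration 12957 years.

12957 years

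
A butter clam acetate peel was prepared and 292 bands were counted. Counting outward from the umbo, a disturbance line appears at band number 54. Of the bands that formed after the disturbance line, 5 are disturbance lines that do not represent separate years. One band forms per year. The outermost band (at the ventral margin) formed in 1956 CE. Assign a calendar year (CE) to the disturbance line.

292 − 54 = 238 bands lie beyond the disturbance line toward the ventral margin.
Excluding 5 false bands: 238 − 5 = 233.
Counting back 233 years from 1956 CE places the disturbance line in 1956 − 233 = 1723 CE.

1723 CE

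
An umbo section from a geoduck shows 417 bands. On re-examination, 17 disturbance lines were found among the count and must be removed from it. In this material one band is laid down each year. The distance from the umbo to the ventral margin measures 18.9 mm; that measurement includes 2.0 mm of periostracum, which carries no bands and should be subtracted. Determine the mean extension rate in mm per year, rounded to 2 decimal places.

Correcting the raw count gives 417 − 17 = 400 true bands.
Net length = 18.9 − 2.0 = 16.9 mm.
Extension rate ≈ 16.9 / 400 = 0.04 mm per year.

0.04 mm per year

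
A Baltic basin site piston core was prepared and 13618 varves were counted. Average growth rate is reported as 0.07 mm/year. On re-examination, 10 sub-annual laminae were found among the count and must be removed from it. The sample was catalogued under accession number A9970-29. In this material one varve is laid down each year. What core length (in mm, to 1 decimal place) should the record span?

After corrections the count is 13618 − 10 = 13608 varves.
13608 years at 0.07 mm/year gives 0.07 × 13608 = 952.6 mm.

952.6 mm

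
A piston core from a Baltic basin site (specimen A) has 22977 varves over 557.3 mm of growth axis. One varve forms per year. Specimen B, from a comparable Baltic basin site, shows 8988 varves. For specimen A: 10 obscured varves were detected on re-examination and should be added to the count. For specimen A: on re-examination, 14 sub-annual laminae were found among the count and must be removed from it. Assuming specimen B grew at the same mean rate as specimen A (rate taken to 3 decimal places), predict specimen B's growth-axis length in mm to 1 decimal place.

Specimen A: adjusted count: 22977 − 14 + 10 = 22973 varves.
A: 557.3 mm over 22973 years gives 557.3 / 22973 ≈ 0.024 mm/year.
B's length ≈ 0.024 × 8988 = 215.7 mm.

215.7 mm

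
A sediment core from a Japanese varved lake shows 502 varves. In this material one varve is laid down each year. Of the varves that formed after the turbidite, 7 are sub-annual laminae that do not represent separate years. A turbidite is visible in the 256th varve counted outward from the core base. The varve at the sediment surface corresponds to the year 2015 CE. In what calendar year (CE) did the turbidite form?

1776 CE

Between varve 256 and the sediment surface there are 502 − 256 = 246 varves.
246 − 7 false = 239 true varves after the turbidite.
Counting back 239 years from 2015 CE places the turbidite in 2015 − 239 = 1776 CE.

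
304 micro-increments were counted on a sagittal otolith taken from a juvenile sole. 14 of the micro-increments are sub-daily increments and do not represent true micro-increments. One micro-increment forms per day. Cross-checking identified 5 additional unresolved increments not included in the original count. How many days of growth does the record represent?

295 days

True micro-increment count = 304 − 14 + 5 = 295.
At one micro-increment per day, that is 295 days.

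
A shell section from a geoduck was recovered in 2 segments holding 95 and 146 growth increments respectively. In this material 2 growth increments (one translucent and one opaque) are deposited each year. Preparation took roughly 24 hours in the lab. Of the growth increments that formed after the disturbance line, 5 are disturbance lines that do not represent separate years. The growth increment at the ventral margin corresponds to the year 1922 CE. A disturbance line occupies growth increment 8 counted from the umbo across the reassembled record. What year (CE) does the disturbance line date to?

1808 CE

Total growth increments = 95 + 146 = 241.
241 − 8 = 233 growth increments lie beyond the disturbance line toward the ventral margin.
Removing the 5 false growth increments leaves 233 − 5 = 228 true growth increments beyond the disturbance line.
228 growth increments at 2 per year is 228 / 2 = 114 years.
1922 − 114 = 1808 CE.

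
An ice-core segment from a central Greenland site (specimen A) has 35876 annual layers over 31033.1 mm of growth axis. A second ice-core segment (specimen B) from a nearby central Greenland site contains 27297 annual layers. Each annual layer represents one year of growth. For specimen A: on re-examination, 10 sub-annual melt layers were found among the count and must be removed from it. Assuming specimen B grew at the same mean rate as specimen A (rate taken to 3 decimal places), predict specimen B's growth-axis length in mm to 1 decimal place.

Specimen A: correcting the raw count gives 35876 − 10 = 35866 true annual layers.
A: 31033.1 mm over 35866 years gives 31033.1 / 35866 ≈ 0.865 mm/yr.
B's length ≈ 0.865 × 27297 = 23611.9 mm.

23611.9 mm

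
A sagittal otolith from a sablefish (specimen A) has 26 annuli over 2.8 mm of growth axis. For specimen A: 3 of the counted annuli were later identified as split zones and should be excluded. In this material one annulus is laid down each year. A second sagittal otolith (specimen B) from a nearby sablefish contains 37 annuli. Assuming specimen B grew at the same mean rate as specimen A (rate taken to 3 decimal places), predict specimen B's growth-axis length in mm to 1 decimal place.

Specimen A: adjusted count: 26 − 3 = 23 annuli.
A: Extension rate ≈ 2.8 / 23 = 0.122 mm/year.
For B, 0.122 mm/year × 37 years = 4.5 mm.

4.5 mm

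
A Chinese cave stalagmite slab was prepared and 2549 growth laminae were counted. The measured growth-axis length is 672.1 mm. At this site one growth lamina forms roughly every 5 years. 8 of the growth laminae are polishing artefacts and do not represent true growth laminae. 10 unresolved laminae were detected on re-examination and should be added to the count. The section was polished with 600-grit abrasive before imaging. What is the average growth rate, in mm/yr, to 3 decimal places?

True growth lamina count = 2549 − 8 + 10 = 2551.
2551 growth laminae at 5 years each span 2551 × 5 = 12755 years.
Extension rate ≈ 672.1 / 12755 = 0.053 mm/yr.

0.053 mm/yr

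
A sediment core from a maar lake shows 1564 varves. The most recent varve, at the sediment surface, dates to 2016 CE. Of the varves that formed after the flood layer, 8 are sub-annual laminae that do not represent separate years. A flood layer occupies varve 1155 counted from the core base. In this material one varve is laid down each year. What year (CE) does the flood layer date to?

The flood layer sits at varve 1155 from the core base, so 1564 − 1155 = 409 varves formed after it.
Excluding 8 false varves: 409 − 8 = 401.
Counting back 401 years from 2016 CE places the flood layer in 2016 − 401 = 1615 CE.

1615 CE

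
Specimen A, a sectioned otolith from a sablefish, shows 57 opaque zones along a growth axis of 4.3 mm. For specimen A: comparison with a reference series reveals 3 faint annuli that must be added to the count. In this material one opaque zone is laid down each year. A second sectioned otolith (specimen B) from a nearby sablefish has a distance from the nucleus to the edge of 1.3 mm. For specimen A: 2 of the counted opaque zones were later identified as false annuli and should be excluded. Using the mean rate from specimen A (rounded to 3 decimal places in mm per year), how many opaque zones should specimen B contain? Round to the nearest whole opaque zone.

18 opaque zones

Specimen A: adjusted count: 57 − 2 + 3 = 58 opaque zones.
A: 4.3 mm over 58 years gives 4.3 / 58 ≈ 0.074 mm/year.
For B, 1.3 / 0.074 = 17.57 years ≈ 18 opaque zones.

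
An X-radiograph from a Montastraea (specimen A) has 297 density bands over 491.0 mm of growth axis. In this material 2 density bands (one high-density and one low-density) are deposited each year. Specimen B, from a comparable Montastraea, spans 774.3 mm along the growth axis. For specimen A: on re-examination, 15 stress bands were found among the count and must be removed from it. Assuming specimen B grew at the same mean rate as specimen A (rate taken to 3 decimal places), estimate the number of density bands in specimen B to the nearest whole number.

Specimen A: adjusted count: 297 − 15 = 282 density bands.
Specimen A: 282 density bands at 2 per year is 282 / 2 = 141 years.
A: Extension rate ≈ 491.0 / 141 = 3.482 mm/year.
For B, 774.3 / 3.482 = 222.37 years; at 2 density bands per year that is 222.37 × 2 ≈ 445 density bands.

445 density bands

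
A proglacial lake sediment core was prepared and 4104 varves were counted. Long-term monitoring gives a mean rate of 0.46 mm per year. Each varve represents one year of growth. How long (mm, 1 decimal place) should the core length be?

1887.8 mm

The record spans 4104 years at 0.46 mm per year.
4104 years at 0.46 mm/year gives 0.46 × 4104 = 1887.8 mm.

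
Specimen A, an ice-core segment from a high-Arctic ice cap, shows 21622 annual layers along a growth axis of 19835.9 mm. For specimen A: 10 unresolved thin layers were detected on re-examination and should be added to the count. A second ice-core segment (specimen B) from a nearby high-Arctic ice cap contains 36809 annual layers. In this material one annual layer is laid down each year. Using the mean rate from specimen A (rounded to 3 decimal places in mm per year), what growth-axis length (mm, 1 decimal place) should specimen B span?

Specimen A: after corrections the count is 21622 + 10 = 21632 annual layers.
A: 19835.9 mm over 21632 years gives 19835.9 / 21632 ≈ 0.917 mm/year.
B's length ≈ 0.917 × 36809 = 33753.9 mm.

33753.9 mm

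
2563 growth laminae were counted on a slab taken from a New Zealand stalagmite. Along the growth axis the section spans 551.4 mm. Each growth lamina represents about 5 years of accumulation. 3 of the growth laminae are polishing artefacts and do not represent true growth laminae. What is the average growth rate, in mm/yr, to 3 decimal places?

0.043 mm/yr

Correcting the raw count gives 2563 − 3 = 2560 true growth laminae.
At 5 years per growth lamina, 2560 × 5 = 12800 years.
Extension rate ≈ 551.4 / 12800 = 0.043 mm/yr.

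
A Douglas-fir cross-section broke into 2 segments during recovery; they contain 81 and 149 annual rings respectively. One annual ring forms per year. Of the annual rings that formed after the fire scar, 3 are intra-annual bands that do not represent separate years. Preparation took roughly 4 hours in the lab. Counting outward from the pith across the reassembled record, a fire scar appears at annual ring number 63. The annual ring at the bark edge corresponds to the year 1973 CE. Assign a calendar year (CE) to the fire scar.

Total annual rings = 81 + 149 = 230.
230 − 63 = 167 annual rings lie beyond the fire scar toward the bark edge.
167 − 3 false = 164 true annual rings after the fire scar.
The annual ring at the bark edge is 1973 CE, so the fire scar dates to 1973 − 164 = 1809 CE.

1809 CE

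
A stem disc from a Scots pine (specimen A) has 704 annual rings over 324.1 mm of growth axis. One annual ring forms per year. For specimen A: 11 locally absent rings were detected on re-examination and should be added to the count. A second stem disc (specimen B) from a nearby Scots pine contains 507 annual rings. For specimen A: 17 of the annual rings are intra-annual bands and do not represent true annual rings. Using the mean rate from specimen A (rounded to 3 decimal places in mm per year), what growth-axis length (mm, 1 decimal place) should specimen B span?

Specimen A: adjusted count: 704 − 17 + 11 = 698 annual rings.
A: Mean rate = 324.1 mm / 698 years ≈ 0.464 mm per year.
Length of B = 0.464 × 507 = 235.2 mm.

235.2 mm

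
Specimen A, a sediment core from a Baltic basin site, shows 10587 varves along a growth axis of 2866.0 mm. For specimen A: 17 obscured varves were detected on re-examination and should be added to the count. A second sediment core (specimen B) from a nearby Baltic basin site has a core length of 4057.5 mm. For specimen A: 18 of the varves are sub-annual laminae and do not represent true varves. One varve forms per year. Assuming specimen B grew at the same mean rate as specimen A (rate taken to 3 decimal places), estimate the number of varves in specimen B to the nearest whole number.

14972 varves

Specimen A: after corrections the count is 10587 − 18 + 17 = 10586 varves.
A: Extension rate ≈ 2866.0 / 10586 = 0.271 mm/yr.
For B, 4057.5 / 0.271 = 14972.32 years ≈ 14972 varves.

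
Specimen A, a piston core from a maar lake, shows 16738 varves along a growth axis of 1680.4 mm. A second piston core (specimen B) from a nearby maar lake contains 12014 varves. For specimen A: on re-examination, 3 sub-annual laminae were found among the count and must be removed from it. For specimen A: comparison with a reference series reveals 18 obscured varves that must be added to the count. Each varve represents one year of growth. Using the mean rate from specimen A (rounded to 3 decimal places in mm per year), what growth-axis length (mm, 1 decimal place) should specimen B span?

Specimen A: adjusted count: 16738 − 3 + 18 = 16753 varves.
A: Extension rate ≈ 1680.4 / 16753 = 0.100 mm/yr.
For B, 0.100 mm/year × 12014 years = 1201.4 mm.

1201.4 mm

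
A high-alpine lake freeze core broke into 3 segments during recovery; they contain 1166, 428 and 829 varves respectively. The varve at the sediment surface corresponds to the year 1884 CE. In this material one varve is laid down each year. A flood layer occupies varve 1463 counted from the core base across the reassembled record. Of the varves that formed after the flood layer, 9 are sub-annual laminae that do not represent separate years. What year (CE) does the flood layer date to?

933 CE

Total varves = 1166 + 428 + 829 = 2423.
Between varve 1463 and the sediment surface there are 2423 − 1463 = 960 varves.
Excluding 9 false varves: 960 − 9 = 951.
Counting back 951 years from 1884 CE places the flood layer in 1884 − 951 = 933 CE.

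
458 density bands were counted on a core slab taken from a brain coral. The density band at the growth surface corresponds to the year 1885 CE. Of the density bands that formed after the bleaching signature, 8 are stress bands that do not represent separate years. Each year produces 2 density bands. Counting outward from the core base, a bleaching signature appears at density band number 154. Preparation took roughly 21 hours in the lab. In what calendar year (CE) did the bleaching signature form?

The bleaching signature sits at density band 154 from the core base, so 458 − 154 = 304 density bands formed after it.
Excluding 8 false density bands: 304 − 8 = 296.
296 density bands at 2 per year is 296 / 2 = 148 years.
1885 − 148 = 1737 CE.

1737 CE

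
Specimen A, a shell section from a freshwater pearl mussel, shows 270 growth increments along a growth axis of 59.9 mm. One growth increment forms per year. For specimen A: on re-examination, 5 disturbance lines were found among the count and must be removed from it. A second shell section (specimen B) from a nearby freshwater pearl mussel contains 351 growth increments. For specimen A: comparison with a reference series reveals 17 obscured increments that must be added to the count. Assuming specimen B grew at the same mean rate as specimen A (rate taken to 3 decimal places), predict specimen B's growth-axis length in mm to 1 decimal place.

74.4 mm

Specimen A: adjusted count: 270 − 5 + 17 = 282 growth increments.
A: Mean rate = 59.9 mm / 282 years ≈ 0.212 mm/year.
For B, 0.212 mm/year × 351 years = 74.4 mm.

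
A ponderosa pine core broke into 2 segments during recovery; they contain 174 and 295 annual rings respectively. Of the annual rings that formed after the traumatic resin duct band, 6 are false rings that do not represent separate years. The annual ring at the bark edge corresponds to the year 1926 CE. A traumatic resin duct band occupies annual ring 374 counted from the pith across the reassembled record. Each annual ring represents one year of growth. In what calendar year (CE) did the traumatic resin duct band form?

Total annual rings = 174 + 295 = 469.
Between annual ring 374 and the bark edge there are 469 − 374 = 95 annual rings.
95 − 6 false = 89 true annual rings after the traumatic resin duct band.
Counting back 89 years from 1926 CE places the traumatic resin duct band in 1926 − 89 = 1837 CE.

1837 CE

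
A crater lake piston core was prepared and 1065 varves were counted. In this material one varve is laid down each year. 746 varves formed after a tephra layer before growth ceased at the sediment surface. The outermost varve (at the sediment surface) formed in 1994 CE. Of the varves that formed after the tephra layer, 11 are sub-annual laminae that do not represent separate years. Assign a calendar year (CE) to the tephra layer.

1259 CE

There are 746 varves younger than the tephra layer.
Removing the 11 false varves leaves 746 − 11 = 735 true varves beyond the tephra layer.
Counting back 735 years from 1994 CE places the tephra layer in 1994 − 735 = 1259 CE.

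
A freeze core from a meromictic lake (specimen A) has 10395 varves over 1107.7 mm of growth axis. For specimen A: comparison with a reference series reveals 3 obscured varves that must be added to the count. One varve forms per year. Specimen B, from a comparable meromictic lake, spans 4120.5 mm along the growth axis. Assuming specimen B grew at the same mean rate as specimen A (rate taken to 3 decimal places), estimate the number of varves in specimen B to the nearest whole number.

38509 varves

Specimen A: correcting the raw count gives 10395 + 3 = 10398 true varves.
A: Extension rate ≈ 1107.7 / 10398 = 0.107 mm per year.
Specimen B: 4120.5 mm / 0.107 mm per year = 38509.35 years ≈ 38509 varves.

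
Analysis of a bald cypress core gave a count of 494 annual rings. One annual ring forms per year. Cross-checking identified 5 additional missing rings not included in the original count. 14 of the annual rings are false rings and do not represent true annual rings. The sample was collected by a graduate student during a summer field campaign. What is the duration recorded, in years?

Adjusted count: 494 − 14 + 5 = 485 annual rings.
At one annual ring per year, that is 485 years.

485 yr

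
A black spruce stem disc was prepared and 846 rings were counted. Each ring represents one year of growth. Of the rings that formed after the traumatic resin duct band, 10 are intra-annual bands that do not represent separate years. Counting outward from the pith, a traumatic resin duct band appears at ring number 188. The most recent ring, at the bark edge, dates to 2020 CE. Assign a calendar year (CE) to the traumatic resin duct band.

1372 CE

The traumatic resin duct band sits at ring 188 from the pith, so 846 − 188 = 658 rings formed after it.
Excluding 10 false rings: 658 − 10 = 648.
The ring at the bark edge is 2020 CE, so the traumatic resin duct band dates to 2020 − 648 = 1372 CE.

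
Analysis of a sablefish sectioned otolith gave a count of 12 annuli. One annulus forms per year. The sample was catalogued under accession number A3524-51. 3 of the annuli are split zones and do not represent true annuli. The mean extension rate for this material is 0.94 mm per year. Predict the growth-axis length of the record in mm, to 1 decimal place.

After corrections the count is 12 − 3 = 9 annuli.
Length ≈ 0.94 × 9 = 8.5 mm.

8.5 mm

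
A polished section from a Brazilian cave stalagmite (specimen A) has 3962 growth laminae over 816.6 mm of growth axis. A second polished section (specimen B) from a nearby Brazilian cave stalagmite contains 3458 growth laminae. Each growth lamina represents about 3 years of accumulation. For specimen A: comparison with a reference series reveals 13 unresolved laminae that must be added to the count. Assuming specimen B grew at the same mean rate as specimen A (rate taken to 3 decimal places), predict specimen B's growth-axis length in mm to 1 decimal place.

705.4 mm

Specimen A: true growth lamina count = 3962 + 13 = 3975.
Specimen A: at 3 years per growth lamina, 3975 × 3 = 11925 years.
A: Mean rate = 816.6 mm / 11925 years ≈ 0.068 mm/yr.
Specimen B: at 3 years per growth lamina, 3458 × 3 = 10374 years. Length of B = 0.068 × 10374 = 705.4 mm.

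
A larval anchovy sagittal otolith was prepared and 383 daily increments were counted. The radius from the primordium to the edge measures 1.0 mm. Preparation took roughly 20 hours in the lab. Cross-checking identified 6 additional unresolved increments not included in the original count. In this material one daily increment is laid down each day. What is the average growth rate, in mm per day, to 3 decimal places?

After corrections the count is 383 + 6 = 389 daily increments.
Mean rate = 1.0 mm / 389 days ≈ 0.003 mm per day.

0.003 mm per day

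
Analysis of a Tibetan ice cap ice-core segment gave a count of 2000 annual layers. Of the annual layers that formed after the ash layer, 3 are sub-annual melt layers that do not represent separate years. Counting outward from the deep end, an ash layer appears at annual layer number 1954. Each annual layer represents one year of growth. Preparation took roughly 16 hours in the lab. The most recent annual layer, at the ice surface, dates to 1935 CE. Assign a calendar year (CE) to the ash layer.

2000 − 1954 = 46 annual layers lie beyond the ash layer toward the ice surface.
46 − 3 false = 43 true annual layers after the ash layer.
The annual layer at the ice surface is 1935 CE, so the ash layer dates to 1935 − 43 = 1892 CE.

1892 CE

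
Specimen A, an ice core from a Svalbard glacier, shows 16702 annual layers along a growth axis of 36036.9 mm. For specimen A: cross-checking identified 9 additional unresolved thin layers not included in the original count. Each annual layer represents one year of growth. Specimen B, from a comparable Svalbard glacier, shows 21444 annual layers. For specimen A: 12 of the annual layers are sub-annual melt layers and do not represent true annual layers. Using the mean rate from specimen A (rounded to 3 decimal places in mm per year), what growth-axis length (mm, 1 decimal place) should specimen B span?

Specimen A: after corrections the count is 16702 − 12 + 9 = 16699 annual layers.
A: 36036.9 mm over 16699 years gives 36036.9 / 16699 ≈ 2.158 mm per year.
B's length ≈ 2.158 × 21444 = 46276.2 mm.

46276.2 mm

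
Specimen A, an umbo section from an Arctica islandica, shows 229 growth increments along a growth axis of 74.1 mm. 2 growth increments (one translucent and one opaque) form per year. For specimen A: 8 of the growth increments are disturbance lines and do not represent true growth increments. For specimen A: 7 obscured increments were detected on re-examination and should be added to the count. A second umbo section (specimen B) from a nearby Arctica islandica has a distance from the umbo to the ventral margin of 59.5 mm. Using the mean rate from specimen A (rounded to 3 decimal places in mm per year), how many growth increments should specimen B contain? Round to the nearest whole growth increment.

183 growth increments

Specimen A: correcting the raw count gives 229 − 8 + 7 = 228 true growth increments.
Specimen A: dividing by 2 growth increments per year: 228 / 2 = 114 years.
A: Extension rate ≈ 74.1 / 114 = 0.650 mm/year.
B spans 59.5 / 0.650 = 91.54 years; at 2 growth increments per year that is 91.54 × 2 ≈ 183 growth increments.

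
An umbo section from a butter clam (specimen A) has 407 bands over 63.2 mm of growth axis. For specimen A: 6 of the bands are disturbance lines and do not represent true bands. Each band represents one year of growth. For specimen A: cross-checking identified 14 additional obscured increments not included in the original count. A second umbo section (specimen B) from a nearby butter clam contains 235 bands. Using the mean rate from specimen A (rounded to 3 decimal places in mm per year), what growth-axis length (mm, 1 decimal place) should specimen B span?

35.7 mm

Specimen A: true band count = 407 − 6 + 14 = 415.
A: Extension rate ≈ 63.2 / 415 = 0.152 mm/yr.
Length of B = 0.152 × 235 = 35.7 mm.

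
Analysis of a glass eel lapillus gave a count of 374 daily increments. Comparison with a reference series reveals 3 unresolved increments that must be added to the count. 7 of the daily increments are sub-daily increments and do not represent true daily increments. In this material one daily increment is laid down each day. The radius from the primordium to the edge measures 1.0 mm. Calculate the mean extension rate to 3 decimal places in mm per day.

0.003 mm per day

Adjusted count: 374 − 7 + 3 = 370 daily increments.
Extension rate ≈ 1.0 / 370 = 0.003 mm per day.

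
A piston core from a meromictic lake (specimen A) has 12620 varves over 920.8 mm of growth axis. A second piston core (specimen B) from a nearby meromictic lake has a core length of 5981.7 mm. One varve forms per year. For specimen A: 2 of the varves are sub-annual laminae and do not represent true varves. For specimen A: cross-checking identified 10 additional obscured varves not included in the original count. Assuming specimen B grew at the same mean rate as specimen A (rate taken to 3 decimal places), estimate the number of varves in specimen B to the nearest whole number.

Specimen A: adjusted count: 12620 − 2 + 10 = 12628 varves.
A: Extension rate ≈ 920.8 / 12628 = 0.073 mm/year.
For B, 5981.7 / 0.073 = 81941.10 years ≈ 81941 varves.

81941 varves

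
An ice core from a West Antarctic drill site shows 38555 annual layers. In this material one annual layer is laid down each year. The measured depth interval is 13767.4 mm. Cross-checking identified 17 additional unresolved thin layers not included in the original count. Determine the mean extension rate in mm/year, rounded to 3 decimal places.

True annual layer count = 38555 + 17 = 38572.
13767.4 mm over 38572 years gives 13767.4 / 38572 ≈ 0.357 mm/year.

0.357 mm/year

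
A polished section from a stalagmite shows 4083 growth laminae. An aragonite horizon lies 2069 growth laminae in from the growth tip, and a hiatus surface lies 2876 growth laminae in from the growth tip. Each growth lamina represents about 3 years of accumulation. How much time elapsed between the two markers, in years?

The two markers are separated by 2876 − 2069 = 807 growth laminae.
At 3 years per growth lamina, 807 × 3 = 2421 years.

2421 years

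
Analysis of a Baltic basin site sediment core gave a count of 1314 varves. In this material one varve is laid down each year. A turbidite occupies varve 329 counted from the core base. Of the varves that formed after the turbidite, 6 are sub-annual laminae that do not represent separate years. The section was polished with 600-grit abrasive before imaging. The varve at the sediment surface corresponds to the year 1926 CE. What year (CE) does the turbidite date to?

947 CE

1314 − 329 = 985 varves lie beyond the turbidite toward the sediment surface.
985 − 6 false = 979 true varves after the turbidite.
Counting back 979 years from 1926 CE places the turbidite in 1926 − 979 = 947 CE.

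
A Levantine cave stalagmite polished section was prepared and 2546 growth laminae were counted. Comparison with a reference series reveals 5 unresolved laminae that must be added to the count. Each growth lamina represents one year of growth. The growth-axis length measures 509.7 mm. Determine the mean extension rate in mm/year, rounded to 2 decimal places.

Adjusted count: 2546 + 5 = 2551 growth laminae.
509.7 mm over 2551 years gives 509.7 / 2551 ≈ 0.20 mm/year.

0.20 mm/year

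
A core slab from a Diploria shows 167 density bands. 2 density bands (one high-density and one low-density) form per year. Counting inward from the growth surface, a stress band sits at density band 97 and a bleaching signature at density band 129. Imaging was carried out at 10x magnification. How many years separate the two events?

16 years

Separation: 129 − 97 = 32 density bands.
Dividing by 2 density bands per year: 32 / 2 = 16 years.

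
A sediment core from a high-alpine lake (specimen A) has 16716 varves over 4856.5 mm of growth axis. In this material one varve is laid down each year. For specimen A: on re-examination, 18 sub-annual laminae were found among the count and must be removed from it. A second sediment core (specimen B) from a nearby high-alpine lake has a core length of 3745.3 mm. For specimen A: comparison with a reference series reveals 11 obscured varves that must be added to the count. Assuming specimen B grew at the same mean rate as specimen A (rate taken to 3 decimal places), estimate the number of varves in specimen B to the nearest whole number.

12870 varves

Specimen A: adjusted count: 16716 − 18 + 11 = 16709 varves.
A: 4856.5 mm over 16709 years gives 4856.5 / 16709 ≈ 0.291 mm per year.
For B, 3745.3 / 0.291 = 12870.45 years ≈ 12870 varves.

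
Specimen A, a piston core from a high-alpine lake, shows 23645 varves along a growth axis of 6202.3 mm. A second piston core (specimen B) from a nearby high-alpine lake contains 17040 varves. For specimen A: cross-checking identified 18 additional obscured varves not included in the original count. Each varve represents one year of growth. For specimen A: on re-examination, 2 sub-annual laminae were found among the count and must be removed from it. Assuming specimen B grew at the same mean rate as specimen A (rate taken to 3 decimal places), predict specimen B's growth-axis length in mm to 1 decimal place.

Specimen A: true varve count = 23645 − 2 + 18 = 23661.
A: Mean rate = 6202.3 mm / 23661 years ≈ 0.262 mm/year.
Length of B = 0.262 × 17040 = 4464.5 mm.

4464.5 mm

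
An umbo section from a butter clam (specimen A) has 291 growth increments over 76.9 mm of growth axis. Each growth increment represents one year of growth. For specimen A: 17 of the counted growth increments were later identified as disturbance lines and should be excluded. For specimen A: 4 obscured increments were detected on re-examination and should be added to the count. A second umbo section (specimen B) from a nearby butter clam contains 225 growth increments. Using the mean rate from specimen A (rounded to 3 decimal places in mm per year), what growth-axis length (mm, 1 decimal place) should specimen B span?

Specimen A: true growth increment count = 291 − 17 + 4 = 278.
A: Mean rate = 76.9 mm / 278 years ≈ 0.277 mm/year.
B's length ≈ 0.277 × 225 = 62.3 mm.

62.3 mm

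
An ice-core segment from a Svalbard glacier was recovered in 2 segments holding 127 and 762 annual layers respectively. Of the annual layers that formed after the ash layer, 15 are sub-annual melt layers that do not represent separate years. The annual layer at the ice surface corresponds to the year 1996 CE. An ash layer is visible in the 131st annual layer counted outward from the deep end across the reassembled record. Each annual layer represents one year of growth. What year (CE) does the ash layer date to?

1253 CE

Total annual layers = 127 + 762 = 889.
889 − 131 = 758 annual layers lie beyond the ash layer toward the ice surface.
Excluding 15 false annual layers: 758 − 15 = 743.
The annual layer at the ice surface is 1996 CE, so the ash layer dates to 1996 − 743 = 1253 CE.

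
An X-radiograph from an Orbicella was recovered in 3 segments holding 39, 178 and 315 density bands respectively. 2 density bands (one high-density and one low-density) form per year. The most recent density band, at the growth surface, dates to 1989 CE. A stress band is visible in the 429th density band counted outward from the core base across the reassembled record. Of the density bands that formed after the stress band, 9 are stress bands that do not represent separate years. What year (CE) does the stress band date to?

1942 CE

Total density bands = 39 + 178 + 315 = 532.
Between density band 429 and the growth surface there are 532 − 429 = 103 density bands.
103 − 9 false = 94 true density bands after the stress band.
94 density bands at 2 per year is 94 / 2 = 47 years.
1989 − 47 = 1942 CE.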